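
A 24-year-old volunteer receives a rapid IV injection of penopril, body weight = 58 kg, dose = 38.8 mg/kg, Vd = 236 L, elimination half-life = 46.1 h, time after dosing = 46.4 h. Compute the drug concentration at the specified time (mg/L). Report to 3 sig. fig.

4.75 mg/L

Total dose = 38.8 × 58 = 2250 mg
C₀ = Dose / Vd = 2250 / 236 = 9.534 mg/L
k = ln2 / t½ = 0.693147 / 46.1 = 0.01504 h⁻¹
C = C₀ · e^(−k·t) = 9.534 × e^(−0.01504 × 46.4)
  = 9.534 × 0.4977 = 4.745 mg/L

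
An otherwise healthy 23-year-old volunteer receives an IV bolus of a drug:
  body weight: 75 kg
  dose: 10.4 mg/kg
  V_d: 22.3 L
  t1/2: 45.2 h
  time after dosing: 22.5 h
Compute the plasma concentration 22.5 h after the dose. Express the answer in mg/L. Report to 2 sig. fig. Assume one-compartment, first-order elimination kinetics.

25 mg/L

Total dose = 10.4 × 75 = 780.0 mg
C₀ = Dose / Vd = 780.0 / 22.3 = 34.98 mg/L
k = ln2 / t½ = 0.693147 / 45.2 = 0.01534 h⁻¹
C = C₀ · e^(−k·t) = 34.98 × e^(−0.01534 × 22.5)
  = 34.98 × 0.7081 = 24.77 mg/L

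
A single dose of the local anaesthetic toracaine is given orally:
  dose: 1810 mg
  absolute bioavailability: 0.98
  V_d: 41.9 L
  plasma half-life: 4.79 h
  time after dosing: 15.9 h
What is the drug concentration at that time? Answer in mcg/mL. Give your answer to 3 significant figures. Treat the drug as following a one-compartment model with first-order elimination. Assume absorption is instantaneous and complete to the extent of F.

4.24 mcg/mL

Amount reaching circulation = F × Dose = 0.98 × 1810 = 1774 mg
C₀ = F·Dose / Vd = 1774 / 41.9 = 42.34 mg/L
k = ln2 / t½ = 0.693147 / 4.79 = 0.1447 h⁻¹
C = C₀ · e^(−k·t) = 42.34 × e^(−0.1447 × 15.9)
  = 42.34 × 0.1002 = 4.242 mg/L
(4.242 mg/L = 4.242 mcg/mL)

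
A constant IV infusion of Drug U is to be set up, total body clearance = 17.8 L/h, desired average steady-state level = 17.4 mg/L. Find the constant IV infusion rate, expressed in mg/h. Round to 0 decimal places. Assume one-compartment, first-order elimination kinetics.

310 mg/h

At steady state, infusion rate R₀ = Css × CL = 17.4 × 17.80 = 309.7 mg/h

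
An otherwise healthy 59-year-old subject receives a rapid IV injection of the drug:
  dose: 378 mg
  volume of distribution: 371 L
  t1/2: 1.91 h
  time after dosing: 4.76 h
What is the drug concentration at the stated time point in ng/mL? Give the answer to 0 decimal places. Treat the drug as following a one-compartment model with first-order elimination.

C₀ = Dose / Vd = 378.0 / 371 = 1.019 mg/L
k = ln2 / t½ = 0.693147 / 1.91 = 0.3629 h⁻¹
C = C₀ · e^(−k·t) = 1.019 × e^(−0.3629 × 4.76)
  = 1.019 × 0.1777 = 0.1811 mg/L
Convert: 0.1811 mg/L × 1000 = 181.1 ng/mL

181 ng/mL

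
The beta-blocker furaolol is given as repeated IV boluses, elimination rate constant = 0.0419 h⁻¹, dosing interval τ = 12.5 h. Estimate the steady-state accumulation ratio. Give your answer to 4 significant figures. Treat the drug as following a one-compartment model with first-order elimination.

e^(−kτ) = e^(−0.04190 × 12.5) = 0.5923
Accumulation ratio R = 1 / (1 − e^(−kτ)) = 1 / (1 − 0.5923) = 2.453

2.453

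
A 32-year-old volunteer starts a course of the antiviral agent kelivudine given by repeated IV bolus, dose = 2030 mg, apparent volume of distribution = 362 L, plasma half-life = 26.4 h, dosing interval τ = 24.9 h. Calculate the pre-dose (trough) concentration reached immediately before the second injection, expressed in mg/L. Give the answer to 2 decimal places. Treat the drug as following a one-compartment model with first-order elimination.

C₀ per dose = Dose / Vd = 2030 / 362 = 5.608 mg/L
k = ln2 / t½ = 0.693147 / 26.4 = 0.02626 h⁻¹
Fraction remaining after one interval: r = e^(−kτ) = e^(−0.02626 × 24.9) = 0.5200
Before dose 2, 1 dose has been given (aged 1τ).
C_trough = C₀ × r = 5.608 × 0.5200 = 2.916 mg/L

2.92 mg/L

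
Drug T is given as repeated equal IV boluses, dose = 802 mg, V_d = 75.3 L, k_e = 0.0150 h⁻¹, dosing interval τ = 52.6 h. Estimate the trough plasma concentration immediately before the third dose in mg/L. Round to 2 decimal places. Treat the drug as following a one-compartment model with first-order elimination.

C₀ per dose = Dose / Vd = 802 / 75.3 = 10.65 mg/L
Fraction remaining after one interval: r = e^(−kτ) = e^(−0.01500 × 52.6) = 0.4543
Before dose 3, 2 doses have been given (aged 1τ, 2τ).
C_trough = C₀ × (r + r²) = 10.65 × (0.4543 + 0.2064) = 7.036 mg/L

7.04 mg/L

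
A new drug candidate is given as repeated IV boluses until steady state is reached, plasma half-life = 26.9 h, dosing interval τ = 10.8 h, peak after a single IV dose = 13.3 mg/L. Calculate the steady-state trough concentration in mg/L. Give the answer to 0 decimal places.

k = ln2 / t½ = 0.693147 / 26.9 = 0.02577 h⁻¹
e^(−kτ) = e^(−0.02577 × 10.8) = 0.7571
Accumulation ratio R = 1 / (1 − e^(−kτ)) = 1 / (1 − 0.7571) = 4.117
Steady-state trough = C₀ × R × e^(−kτ) = 13.3 × 4.117 × 0.7571 = 41.46 mg/L

41 mg/L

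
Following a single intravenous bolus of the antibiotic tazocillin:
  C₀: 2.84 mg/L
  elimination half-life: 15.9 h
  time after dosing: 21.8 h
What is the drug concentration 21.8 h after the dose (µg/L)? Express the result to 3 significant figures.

k = ln2 / t½ = 0.693147 / 15.9 = 0.04359 h⁻¹
C = C₀ · e^(−k·t) = 2.840 × e^(−0.04359 × 21.8)
  = 2.840 × 0.3866 = 1.098 mg/L
Convert: 1.098 mg/L × 1000 = 1098 µg/L

1100 µg/L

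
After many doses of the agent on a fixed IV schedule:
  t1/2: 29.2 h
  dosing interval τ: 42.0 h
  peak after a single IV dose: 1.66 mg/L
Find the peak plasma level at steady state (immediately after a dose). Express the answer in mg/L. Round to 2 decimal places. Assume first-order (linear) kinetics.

2.63 mg/L

k = ln2 / t½ = 0.693147 / 29.2 = 0.02374 h⁻¹
e^(−kτ) = e^(−0.02374 × 42.0) = 0.3690
Accumulation ratio R = 1 / (1 − e^(−kτ)) = 1 / (1 − 0.3690) = 1.585
Steady-state peak = C₀ × R = 1.66 × 1.585 = 2.631 mg/L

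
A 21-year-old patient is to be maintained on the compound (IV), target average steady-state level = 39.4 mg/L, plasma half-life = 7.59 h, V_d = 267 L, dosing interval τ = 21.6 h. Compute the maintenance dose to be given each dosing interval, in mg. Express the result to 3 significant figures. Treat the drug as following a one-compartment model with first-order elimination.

20800 mg

k = ln2 / t½ = 0.693147 / 7.59 = 0.09132 h⁻¹
CL = k × Vd = 0.09132 × 267 = 24.38 L/h
At steady state, Dose/τ = Css × CL.
Dose = Css × CL × τ = 39.4 × 24.38 × 21.6 = 20750 mg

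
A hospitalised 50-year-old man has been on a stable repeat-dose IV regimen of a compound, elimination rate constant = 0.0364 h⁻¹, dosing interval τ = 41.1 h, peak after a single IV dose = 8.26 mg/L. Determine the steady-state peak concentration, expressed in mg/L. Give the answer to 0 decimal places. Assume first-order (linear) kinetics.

11 mg/L

e^(−kτ) = e^(−0.03640 × 41.1) = 0.2240
Accumulation ratio R = 1 / (1 − e^(−kτ)) = 1 / (1 − 0.2240) = 1.289
Steady-state peak = C₀ × R = 8.26 × 1.289 = 10.65 mg/L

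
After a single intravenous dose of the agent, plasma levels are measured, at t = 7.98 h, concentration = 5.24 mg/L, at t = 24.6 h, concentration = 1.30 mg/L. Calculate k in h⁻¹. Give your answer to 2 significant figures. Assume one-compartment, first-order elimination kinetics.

k = ln(C₁/C₂) / (t₂ − t₁) = ln(5.24/1.30) / (24.6 − 7.98)
  = 1.394 / 16.62 = 0.08387 h⁻¹

0.084 h⁻¹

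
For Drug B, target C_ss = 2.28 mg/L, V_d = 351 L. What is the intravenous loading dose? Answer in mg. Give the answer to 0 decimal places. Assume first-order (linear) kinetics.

800 mg

LD = Css × Vd = 2.28 × 351 = 800.3 mg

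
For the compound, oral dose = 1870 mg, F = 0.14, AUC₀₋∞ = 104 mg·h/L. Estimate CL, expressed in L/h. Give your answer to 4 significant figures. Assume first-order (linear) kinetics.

CL = F·Dose / AUC = 0.14 × 1870 / 104 = 2.517 L/h

2.517 L/h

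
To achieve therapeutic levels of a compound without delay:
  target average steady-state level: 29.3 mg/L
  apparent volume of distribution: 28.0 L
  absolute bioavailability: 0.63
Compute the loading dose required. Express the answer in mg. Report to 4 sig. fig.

LD = Css × Vd / F = 29.3 × 28.0 / 0.63 = 1302 mg

1302 mg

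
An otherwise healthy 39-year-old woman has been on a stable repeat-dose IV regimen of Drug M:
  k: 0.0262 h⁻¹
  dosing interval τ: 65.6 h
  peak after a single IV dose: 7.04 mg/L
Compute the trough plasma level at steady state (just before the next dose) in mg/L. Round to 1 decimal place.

1.5 mg/L

e^(−kτ) = e^(−0.02620 × 65.6) = 0.1793
Accumulation ratio R = 1 / (1 − e^(−kτ)) = 1 / (1 − 0.1793) = 1.218
Steady-state trough = C₀ × R × e^(−kτ) = 7.04 × 1.218 × 0.1793 = 1.537 mg/L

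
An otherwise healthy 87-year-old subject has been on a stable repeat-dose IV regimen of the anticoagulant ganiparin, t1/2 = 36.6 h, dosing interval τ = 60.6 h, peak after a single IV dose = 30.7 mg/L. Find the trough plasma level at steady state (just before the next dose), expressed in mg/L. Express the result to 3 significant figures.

k = ln2 / t½ = 0.693147 / 36.6 = 0.01894 h⁻¹
e^(−kτ) = e^(−0.01894 × 60.6) = 0.3173
Accumulation ratio R = 1 / (1 − e^(−kτ)) = 1 / (1 − 0.3173) = 1.465
Steady-state trough = C₀ × R × e^(−kτ) = 30.7 × 1.465 × 0.3173 = 14.27 mg/L

14.3 mg/L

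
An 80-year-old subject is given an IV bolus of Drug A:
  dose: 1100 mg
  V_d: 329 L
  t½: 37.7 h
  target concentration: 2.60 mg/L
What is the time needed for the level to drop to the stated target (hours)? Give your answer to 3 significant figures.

C₀ = Dose / Vd = 1100 / 329 = 3.343 mg/L
k = ln2 / t½ = 0.693147 / 37.7 = 0.01839 h⁻¹
t = ln(C₀ / C) / k = ln(3.343 / 2.60) / 0.01839
  = ln(1.286) / 0.01839 = 0.2515 / 0.01839 = 13.68 h

13.7 h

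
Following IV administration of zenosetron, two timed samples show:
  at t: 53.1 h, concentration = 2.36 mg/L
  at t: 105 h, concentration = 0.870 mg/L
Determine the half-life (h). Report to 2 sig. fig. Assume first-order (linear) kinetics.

36 h

k = ln(C₁/C₂) / (t₂ − t₁) = ln(2.36/0.870) / (105 − 53.1)
  = 0.9979 / 51.90 = 0.01923 h⁻¹
t½ = ln2 / k = 0.693147 / 0.01923 = 36.05 h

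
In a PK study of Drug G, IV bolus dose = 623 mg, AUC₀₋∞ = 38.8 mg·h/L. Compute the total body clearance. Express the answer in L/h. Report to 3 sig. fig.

16.1 L/h

CL = Dose / AUC = 623 / 38.8 = 16.06 L/h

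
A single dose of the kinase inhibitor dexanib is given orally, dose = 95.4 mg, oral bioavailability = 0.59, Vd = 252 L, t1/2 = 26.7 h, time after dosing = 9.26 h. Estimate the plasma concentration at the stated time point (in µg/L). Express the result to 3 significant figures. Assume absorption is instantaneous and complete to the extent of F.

Amount reaching circulation = F × Dose = 0.59 × 95.40 = 56.29 mg
C₀ = F·Dose / Vd = 56.29 / 252 = 0.2234 mg/L
k = ln2 / t½ = 0.693147 / 26.7 = 0.02596 h⁻¹
C = C₀ · e^(−k·t) = 0.2234 × e^(−0.02596 × 9.26)
  = 0.2234 × 0.7863 = 0.1757 mg/L
Convert: 0.1757 mg/L × 1000 = 175.7 µg/L

176 µg/L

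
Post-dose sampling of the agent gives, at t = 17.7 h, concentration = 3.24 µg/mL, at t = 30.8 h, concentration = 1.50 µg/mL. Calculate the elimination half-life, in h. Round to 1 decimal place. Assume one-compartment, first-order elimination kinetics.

11.8 h

k = ln(C₁/C₂) / (t₂ − t₁) = ln(3.24/1.50) / (30.8 − 17.7)
  = 0.7701 / 13.10 = 0.05879 h⁻¹
t½ = ln2 / k = 0.693147 / 0.05879 = 11.79 h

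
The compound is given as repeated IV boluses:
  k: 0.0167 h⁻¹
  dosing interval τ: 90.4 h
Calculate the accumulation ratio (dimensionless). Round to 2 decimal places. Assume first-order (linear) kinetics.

e^(−kτ) = e^(−0.01670 × 90.4) = 0.2210
Accumulation ratio R = 1 / (1 − e^(−kτ)) = 1 / (1 − 0.2210) = 1.284

1.28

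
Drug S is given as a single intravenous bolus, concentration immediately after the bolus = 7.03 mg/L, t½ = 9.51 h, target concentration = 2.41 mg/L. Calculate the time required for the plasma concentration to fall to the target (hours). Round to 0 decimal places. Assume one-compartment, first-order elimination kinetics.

k = ln2 / t½ = 0.693147 / 9.51 = 0.07289 h⁻¹
t = ln(C₀ / C) / k = ln(7.030 / 2.41) / 0.07289
  = ln(2.917) / 0.07289 = 1.071 / 0.07289 = 14.69 h

15 h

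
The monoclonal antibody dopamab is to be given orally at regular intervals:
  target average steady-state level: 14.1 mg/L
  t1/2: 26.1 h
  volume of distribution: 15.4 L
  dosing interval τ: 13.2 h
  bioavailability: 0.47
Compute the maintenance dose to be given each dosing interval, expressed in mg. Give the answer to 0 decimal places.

k = ln2 / t½ = 0.693147 / 26.1 = 0.02656 h⁻¹
CL = k × Vd = 0.02656 × 15.4 = 0.4090 L/h
At steady state, F × (Dose/τ) = Css × CL.
Dose = Css × CL × τ / F = 14.1 × 0.4090 × 13.2 / 0.47 = 162.0 mg

162 mg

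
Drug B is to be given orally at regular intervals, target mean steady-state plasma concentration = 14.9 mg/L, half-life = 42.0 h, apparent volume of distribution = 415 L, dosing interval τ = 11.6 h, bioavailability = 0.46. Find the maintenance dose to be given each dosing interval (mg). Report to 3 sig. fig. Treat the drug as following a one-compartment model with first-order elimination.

2570 mg

k = ln2 / t½ = 0.693147 / 42.0 = 0.01650 h⁻¹
CL = k × Vd = 0.01650 × 415 = 6.848 L/h
At steady state, F × (Dose/τ) = Css × CL.
Dose = Css × CL × τ / F = 14.9 × 6.848 × 11.6 / 0.46 = 2573 mg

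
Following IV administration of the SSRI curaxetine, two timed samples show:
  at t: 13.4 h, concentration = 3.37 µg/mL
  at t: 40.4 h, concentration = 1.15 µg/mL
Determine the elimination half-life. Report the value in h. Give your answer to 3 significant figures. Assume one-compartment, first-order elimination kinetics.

17.4 h

k = ln(C₁/C₂) / (t₂ − t₁) = ln(3.37/1.15) / (40.4 − 13.4)
  = 1.075 / 27.00 = 0.03981 h⁻¹
t½ = ln2 / k = 0.693147 / 0.03981 = 17.41 h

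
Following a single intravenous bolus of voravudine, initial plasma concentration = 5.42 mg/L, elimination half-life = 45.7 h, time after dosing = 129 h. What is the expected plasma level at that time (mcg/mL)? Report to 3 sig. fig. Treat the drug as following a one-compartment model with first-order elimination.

k = ln2 / t½ = 0.693147 / 45.7 = 0.01517 h⁻¹
C = C₀ · e^(−k·t) = 5.420 × e^(−0.01517 × 129)
  = 5.420 × 0.1413 = 0.7658 mg/L
(0.7658 mg/L = 0.7658 mcg/mL)

0.766 mcg/mL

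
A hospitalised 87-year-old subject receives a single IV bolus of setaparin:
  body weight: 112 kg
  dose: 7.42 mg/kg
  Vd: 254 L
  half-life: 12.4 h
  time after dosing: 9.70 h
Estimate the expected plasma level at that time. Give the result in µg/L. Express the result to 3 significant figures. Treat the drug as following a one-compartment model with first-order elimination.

1900 µg/L

Total dose = 7.42 × 112 = 831.0 mg
C₀ = Dose / Vd = 831.0 / 254 = 3.272 mg/L
k = ln2 / t½ = 0.693147 / 12.4 = 0.05590 h⁻¹
C = C₀ · e^(−k·t) = 3.272 × e^(−0.05590 × 9.70)
  = 3.272 × 0.5815 = 1.903 mg/L
Convert: 1.903 mg/L × 1000 = 1903 µg/L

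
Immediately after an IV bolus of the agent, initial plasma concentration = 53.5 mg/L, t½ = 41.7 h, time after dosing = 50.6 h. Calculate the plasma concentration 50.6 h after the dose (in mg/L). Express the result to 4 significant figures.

23.07 mg/L

k = ln2 / t½ = 0.693147 / 41.7 = 0.01662 h⁻¹
C = C₀ · e^(−k·t) = 53.50 × e^(−0.01662 × 50.6)
  = 53.50 × 0.4313 = 23.07 mg/L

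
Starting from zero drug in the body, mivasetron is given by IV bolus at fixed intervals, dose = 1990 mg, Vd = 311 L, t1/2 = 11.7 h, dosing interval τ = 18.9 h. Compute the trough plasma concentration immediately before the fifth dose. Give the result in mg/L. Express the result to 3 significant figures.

C₀ per dose = Dose / Vd = 1990 / 311 = 6.399 mg/L
k = ln2 / t½ = 0.693147 / 11.7 = 0.05924 h⁻¹
Fraction remaining after one interval: r = e^(−kτ) = e^(−0.05924 × 18.9) = 0.3264
Before dose 5, 4 doses have been given (aged 1τ, 2τ, 3τ, 4τ).
C_trough = C₀ × (r + r² + … + r^4) = C₀ × r(1−r^4)/(1−r)
        = 6.399 × 0.3264 × (1 − 0.01135) / (1 − 0.3264) = 3.066 mg/L

3.07 mg/L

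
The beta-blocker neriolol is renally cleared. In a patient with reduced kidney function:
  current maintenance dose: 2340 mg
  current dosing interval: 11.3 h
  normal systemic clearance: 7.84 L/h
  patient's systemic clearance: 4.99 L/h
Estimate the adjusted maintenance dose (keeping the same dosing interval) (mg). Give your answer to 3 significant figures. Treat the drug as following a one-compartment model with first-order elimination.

1490 mg

To keep the same average steady-state level, dosing rate must scale with clearance.
CL ratio = 4.99 / 7.84 = 0.6365
New dose (same interval) = 2340 × 0.6365 = 1489 mg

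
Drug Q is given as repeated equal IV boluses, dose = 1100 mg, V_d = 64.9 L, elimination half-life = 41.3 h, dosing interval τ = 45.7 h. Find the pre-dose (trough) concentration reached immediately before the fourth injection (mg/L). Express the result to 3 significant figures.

13.2 mg/L

C₀ per dose = Dose / Vd = 1100 / 64.9 = 16.95 mg/L
k = ln2 / t½ = 0.693147 / 41.3 = 0.01678 h⁻¹
Fraction remaining after one interval: r = e^(−kτ) = e^(−0.01678 × 45.7) = 0.4645
Before dose 4, 3 doses have been given (aged 1τ, 2τ, 3τ).
C_trough = C₀ × (r + r² + … + r^3) = C₀ × r(1−r^3)/(1−r)
        = 16.95 × 0.4645 × (1 − 0.1002) / (1 − 0.4645) = 13.23 mg/L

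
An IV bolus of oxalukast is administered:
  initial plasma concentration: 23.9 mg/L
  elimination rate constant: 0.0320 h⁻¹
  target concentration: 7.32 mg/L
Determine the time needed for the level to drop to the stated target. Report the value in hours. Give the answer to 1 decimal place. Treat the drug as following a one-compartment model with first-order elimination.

t = ln(C₀ / C) / k = ln(23.90 / 7.32) / 0.03200
  = ln(3.265) / 0.03200 = 1.183 / 0.03200 = 36.97 h

37.0 h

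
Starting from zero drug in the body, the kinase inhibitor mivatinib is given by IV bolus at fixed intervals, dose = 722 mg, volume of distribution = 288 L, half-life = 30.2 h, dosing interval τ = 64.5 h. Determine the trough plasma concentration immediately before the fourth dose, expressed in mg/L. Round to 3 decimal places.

C₀ per dose = Dose / Vd = 722 / 288 = 2.507 mg/L
k = ln2 / t½ = 0.693147 / 30.2 = 0.02295 h⁻¹
Fraction remaining after one interval: r = e^(−kτ) = e^(−0.02295 × 64.5) = 0.2276
Before dose 4, 3 doses have been given (aged 1τ, 2τ, 3τ).
C_trough = C₀ × (r + r² + … + r^3) = C₀ × r(1−r^3)/(1−r)
        = 2.507 × 0.2276 × (1 − 0.01179) / (1 − 0.2276) = 0.7300 mg/L

0.730 mg/L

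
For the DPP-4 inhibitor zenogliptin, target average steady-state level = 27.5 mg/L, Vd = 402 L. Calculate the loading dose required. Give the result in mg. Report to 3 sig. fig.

11100 mg

LD = Css × Vd = 27.5 × 402 = 11060 mg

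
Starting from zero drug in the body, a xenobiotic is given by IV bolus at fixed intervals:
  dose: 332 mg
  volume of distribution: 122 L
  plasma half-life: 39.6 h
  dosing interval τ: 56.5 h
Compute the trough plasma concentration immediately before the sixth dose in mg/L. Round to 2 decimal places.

C₀ per dose = Dose / Vd = 332 / 122 = 2.721 mg/L
k = ln2 / t½ = 0.693147 / 39.6 = 0.01750 h⁻¹
Fraction remaining after one interval: r = e^(−kτ) = e^(−0.01750 × 56.5) = 0.3720
Before dose 6, 5 doses have been given (aged 1τ, 2τ, 3τ, 4τ, 5τ).
C_trough = C₀ × (r + r² + … + r^5) = C₀ × r(1−r^5)/(1−r)
        = 2.721 × 0.3720 × (1 − 0.007124) / (1 − 0.3720) = 1.600 mg/L

1.60 mg/L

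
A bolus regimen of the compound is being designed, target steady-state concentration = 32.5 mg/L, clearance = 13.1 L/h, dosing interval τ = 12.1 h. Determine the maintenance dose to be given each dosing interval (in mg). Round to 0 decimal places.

5152 mg

At steady state, Dose/τ = Css × CL.
Dose = Css × CL × τ = 32.5 × 13.10 × 12.1 = 5152 mg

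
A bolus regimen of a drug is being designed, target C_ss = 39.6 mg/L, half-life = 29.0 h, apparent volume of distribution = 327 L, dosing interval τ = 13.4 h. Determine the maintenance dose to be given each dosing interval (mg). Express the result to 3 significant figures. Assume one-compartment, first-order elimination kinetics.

k = ln2 / t½ = 0.693147 / 29.0 = 0.02390 h⁻¹
CL = k × Vd = 0.02390 × 327 = 7.815 L/h
At steady state, Dose/τ = Css × CL.
Dose = Css × CL × τ = 39.6 × 7.815 × 13.4 = 4147 mg

4150 mg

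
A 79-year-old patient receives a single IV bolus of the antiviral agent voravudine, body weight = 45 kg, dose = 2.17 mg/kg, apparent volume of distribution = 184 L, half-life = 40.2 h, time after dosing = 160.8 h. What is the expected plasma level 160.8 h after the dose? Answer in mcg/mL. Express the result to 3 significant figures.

0.0332 mcg/mL

Total dose = 2.17 × 45 = 97.65 mg
C₀ = Dose / Vd = 97.65 / 184 = 0.5307 mg/L
k = ln2 / t½ = 0.693147 / 40.2 = 0.01724 h⁻¹
t / t½ = 160.8 / 40.2 = 4 half-lives
C = C₀ × (1/2)^4 = 0.5307 × 0.06250 = 0.03317 mg/L
(0.03317 mg/L = 0.03317 mcg/mL)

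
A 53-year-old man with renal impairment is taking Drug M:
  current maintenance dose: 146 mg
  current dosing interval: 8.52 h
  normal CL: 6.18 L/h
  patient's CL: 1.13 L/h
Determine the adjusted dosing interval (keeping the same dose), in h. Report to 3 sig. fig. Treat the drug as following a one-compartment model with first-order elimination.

46.6 h

To keep the same average steady-state level, dosing rate must scale with clearance.
CL ratio = 1.13 / 6.18 = 0.1828
New interval (same dose) = 8.52 / 0.1828 = 46.61 h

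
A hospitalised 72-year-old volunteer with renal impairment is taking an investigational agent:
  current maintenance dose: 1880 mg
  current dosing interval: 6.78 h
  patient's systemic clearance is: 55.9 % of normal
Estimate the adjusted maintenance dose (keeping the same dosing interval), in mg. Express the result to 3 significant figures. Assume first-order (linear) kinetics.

To keep the same average steady-state level, dosing rate must scale with clearance.
CL ratio = 55.9 / 100 = 0.5590
New dose (same interval) = 1880 × 0.5590 = 1051 mg

1050 mg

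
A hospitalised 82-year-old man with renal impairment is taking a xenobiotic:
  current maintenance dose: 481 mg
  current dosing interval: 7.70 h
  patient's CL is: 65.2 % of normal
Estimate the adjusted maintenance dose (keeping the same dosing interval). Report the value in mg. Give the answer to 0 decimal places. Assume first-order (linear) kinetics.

314 mg

To keep the same average steady-state level, dosing rate must scale with clearance.
CL ratio = 65.2 / 100 = 0.6520
New dose (same interval) = 481 × 0.6520 = 313.6 mg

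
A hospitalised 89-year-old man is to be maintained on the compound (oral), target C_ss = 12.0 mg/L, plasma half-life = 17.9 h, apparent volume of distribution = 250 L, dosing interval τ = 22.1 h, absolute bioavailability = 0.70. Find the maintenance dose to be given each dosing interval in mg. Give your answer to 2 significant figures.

k = ln2 / t½ = 0.693147 / 17.9 = 0.03872 h⁻¹
CL = k × Vd = 0.03872 × 250 = 9.680 L/h
At steady state, F × (Dose/τ) = Css × CL.
Dose = Css × CL × τ / F = 12.0 × 9.680 × 22.1 / 0.70 = 3667 mg

3700 mg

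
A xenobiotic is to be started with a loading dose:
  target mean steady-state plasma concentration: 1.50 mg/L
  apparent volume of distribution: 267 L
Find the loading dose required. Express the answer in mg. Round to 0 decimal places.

401 mg

LD = Css × Vd = 1.50 × 267 = 400.5 mg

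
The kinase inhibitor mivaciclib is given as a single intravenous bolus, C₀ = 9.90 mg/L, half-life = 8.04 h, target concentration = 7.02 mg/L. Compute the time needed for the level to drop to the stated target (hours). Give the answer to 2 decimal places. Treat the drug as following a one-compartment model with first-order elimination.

k = ln2 / t½ = 0.693147 / 8.04 = 0.08621 h⁻¹
t = ln(C₀ / C) / k = ln(9.900 / 7.02) / 0.08621
  = ln(1.410) / 0.08621 = 0.3436 / 0.08621 = 3.986 h

3.99 h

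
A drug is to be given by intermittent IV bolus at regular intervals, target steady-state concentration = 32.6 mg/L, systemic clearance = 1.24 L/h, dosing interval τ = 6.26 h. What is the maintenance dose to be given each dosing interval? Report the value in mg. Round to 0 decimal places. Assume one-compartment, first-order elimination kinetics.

253 mg

At steady state, Dose/τ = Css × CL.
Dose = Css × CL × τ = 32.6 × 1.240 × 6.26 = 253.1 mg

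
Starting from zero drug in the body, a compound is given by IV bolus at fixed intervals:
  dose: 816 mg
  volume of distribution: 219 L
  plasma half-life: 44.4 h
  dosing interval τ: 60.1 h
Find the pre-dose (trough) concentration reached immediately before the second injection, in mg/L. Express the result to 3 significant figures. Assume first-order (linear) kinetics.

C₀ per dose = Dose / Vd = 816 / 219 = 3.726 mg/L
k = ln2 / t½ = 0.693147 / 44.4 = 0.01561 h⁻¹
Fraction remaining after one interval: r = e^(−kτ) = e^(−0.01561 × 60.1) = 0.3913
Before dose 2, 1 dose has been given (aged 1τ).
C_trough = C₀ × r = 3.726 × 0.3913 = 1.458 mg/L

1.46 mg/L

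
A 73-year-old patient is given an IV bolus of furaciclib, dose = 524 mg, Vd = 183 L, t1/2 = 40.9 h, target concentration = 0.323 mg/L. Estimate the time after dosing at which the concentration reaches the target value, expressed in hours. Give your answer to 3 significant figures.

129 h

C₀ = Dose / Vd = 524.0 / 183 = 2.863 mg/L
k = ln2 / t½ = 0.693147 / 40.9 = 0.01695 h⁻¹
t = ln(C₀ / C) / k = ln(2.863 / 0.323) / 0.01695
  = ln(8.864) / 0.01695 = 2.182 / 0.01695 = 128.7 h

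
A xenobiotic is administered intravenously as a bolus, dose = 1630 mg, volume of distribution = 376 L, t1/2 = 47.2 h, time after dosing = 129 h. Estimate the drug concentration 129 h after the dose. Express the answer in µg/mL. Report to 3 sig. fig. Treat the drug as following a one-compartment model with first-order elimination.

C₀ = Dose / Vd = 1630 / 376 = 4.335 mg/L
k = ln2 / t½ = 0.693147 / 47.2 = 0.01469 h⁻¹
C = C₀ · e^(−k·t) = 4.335 × e^(−0.01469 × 129)
  = 4.335 × 0.1503 = 0.6516 mg/L
(0.6516 mg/L = 0.6516 µg/mL)

0.652 µg/mL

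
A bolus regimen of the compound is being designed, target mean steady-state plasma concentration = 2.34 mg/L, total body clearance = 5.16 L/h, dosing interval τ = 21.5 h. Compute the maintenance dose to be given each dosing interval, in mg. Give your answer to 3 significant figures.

260 mg

At steady state, Dose/τ = Css × CL.
Dose = Css × CL × τ = 2.34 × 5.160 × 21.5 = 259.6 mg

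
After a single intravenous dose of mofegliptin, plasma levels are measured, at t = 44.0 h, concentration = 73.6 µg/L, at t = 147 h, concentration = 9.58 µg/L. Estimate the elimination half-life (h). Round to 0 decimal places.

k = ln(C₁/C₂) / (t₂ − t₁) = ln(73.6/9.58) / (147 − 44.0)
  = 2.039 / 103.0 = 0.01980 h⁻¹
t½ = ln2 / k = 0.693147 / 0.01980 = 35.01 h

35 h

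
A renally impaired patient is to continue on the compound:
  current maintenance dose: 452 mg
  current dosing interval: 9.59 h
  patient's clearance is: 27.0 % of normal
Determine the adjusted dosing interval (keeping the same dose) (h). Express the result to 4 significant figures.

To keep the same average steady-state level, dosing rate must scale with clearance.
CL ratio = 27.0 / 100 = 0.2700
New interval (same dose) = 9.59 / 0.2700 = 35.52 h

35.52 h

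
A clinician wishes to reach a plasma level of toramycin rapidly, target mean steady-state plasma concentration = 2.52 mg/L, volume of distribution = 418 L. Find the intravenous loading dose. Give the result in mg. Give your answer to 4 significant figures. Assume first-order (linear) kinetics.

1053 mg

LD = Css × Vd = 2.52 × 418 = 1053 mg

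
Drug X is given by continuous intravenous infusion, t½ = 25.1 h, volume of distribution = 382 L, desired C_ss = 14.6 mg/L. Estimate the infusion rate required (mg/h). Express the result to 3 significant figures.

154 mg/h

k = ln2 / t½ = 0.693147 / 25.1 = 0.02762 h⁻¹
CL = k × Vd = 0.02762 × 382 = 10.55 L/h
At steady state, infusion rate R₀ = Css × CL = 14.6 × 10.55 = 154.0 mg/h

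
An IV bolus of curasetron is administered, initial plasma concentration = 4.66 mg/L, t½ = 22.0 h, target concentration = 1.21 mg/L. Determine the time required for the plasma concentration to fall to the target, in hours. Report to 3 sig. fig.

42.8 h

k = ln2 / t½ = 0.693147 / 22.0 = 0.03151 h⁻¹
t = ln(C₀ / C) / k = ln(4.660 / 1.21) / 0.03151
  = ln(3.851) / 0.03151 = 1.348 / 0.03151 = 42.78 h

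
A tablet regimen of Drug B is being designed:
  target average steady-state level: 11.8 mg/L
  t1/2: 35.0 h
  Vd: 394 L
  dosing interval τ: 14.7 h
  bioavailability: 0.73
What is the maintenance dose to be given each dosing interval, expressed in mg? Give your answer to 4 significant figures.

1854 mg

k = ln2 / t½ = 0.693147 / 35.0 = 0.01980 h⁻¹
CL = k × Vd = 0.01980 × 394 = 7.801 L/h
At steady state, F × (Dose/τ) = Css × CL.
Dose = Css × CL × τ / F = 11.8 × 7.801 × 14.7 / 0.73 = 1854 mg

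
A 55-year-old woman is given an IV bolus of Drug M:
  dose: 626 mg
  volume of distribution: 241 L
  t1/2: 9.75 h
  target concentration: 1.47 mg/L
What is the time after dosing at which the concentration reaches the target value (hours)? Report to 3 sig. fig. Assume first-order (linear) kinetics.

C₀ = Dose / Vd = 626.0 / 241 = 2.598 mg/L
k = ln2 / t½ = 0.693147 / 9.75 = 0.07109 h⁻¹
t = ln(C₀ / C) / k = ln(2.598 / 1.47) / 0.07109
  = ln(1.767) / 0.07109 = 0.5693 / 0.07109 = 8.008 h

8.01 h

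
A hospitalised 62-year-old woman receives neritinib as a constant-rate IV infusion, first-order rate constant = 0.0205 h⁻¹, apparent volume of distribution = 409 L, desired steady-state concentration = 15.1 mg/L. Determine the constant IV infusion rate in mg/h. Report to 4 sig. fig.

126.6 mg/h

CL = k × Vd = 0.02050 × 409 = 8.385 L/h
At steady state, infusion rate R₀ = Css × CL = 15.1 × 8.385 = 126.6 mg/h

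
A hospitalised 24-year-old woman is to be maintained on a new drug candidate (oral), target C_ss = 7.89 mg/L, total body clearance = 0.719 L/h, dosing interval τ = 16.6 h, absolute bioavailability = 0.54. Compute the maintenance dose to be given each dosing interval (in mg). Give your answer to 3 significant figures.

At steady state, F × (Dose/τ) = Css × CL.
Dose = Css × CL × τ / F = 7.89 × 0.7190 × 16.6 / 0.54 = 174.4 mg

174 mg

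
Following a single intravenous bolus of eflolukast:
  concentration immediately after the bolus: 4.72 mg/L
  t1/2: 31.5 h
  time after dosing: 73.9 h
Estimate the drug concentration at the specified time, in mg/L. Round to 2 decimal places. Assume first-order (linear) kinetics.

k = ln2 / t½ = 0.693147 / 31.5 = 0.02200 h⁻¹
C = C₀ · e^(−k·t) = 4.720 × e^(−0.02200 × 73.9)
  = 4.720 × 0.1968 = 0.9289 mg/L

0.93 mg/L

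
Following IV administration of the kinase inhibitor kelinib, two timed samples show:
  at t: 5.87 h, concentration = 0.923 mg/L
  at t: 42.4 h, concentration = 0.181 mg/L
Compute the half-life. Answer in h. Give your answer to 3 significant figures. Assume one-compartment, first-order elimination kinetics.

k = ln(C₁/C₂) / (t₂ − t₁) = ln(0.923/0.181) / (42.4 − 5.87)
  = 1.629 / 36.53 = 0.04459 h⁻¹
t½ = ln2 / k = 0.693147 / 0.04459 = 15.54 h

15.5 h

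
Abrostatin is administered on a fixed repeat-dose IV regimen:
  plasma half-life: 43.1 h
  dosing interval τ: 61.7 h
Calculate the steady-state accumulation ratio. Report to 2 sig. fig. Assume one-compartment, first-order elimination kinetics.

k = ln2 / t½ = 0.693147 / 43.1 = 0.01608 h⁻¹
e^(−kτ) = e^(−0.01608 × 61.7) = 0.3708
Accumulation ratio R = 1 / (1 − e^(−kτ)) = 1 / (1 − 0.3708) = 1.589

1.6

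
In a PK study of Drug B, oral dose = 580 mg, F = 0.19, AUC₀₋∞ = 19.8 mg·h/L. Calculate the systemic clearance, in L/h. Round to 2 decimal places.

5.57 L/h

CL = F·Dose / AUC = 0.19 × 580 / 19.8 = 5.566 L/h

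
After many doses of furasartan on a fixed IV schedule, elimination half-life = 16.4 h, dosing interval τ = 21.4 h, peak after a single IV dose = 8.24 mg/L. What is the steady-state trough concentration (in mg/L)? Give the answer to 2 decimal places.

5.60 mg/L

k = ln2 / t½ = 0.693147 / 16.4 = 0.04227 h⁻¹
e^(−kτ) = e^(−0.04227 × 21.4) = 0.4047
Accumulation ratio R = 1 / (1 − e^(−kτ)) = 1 / (1 − 0.4047) = 1.680
Steady-state trough = C₀ × R × e^(−kτ) = 8.24 × 1.680 × 0.4047 = 5.602 mg/L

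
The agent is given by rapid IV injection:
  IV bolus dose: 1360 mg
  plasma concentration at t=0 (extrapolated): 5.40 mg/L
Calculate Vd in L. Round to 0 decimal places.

252 L

Vd = Dose / C₀ = 1360 / 5.40 = 251.9 L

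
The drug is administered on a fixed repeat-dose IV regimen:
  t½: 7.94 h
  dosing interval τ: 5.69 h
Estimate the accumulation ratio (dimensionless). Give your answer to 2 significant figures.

k = ln2 / t½ = 0.693147 / 7.94 = 0.08730 h⁻¹
e^(−kτ) = e^(−0.08730 × 5.69) = 0.6085
Accumulation ratio R = 1 / (1 − e^(−kτ)) = 1 / (1 − 0.6085) = 2.554

2.6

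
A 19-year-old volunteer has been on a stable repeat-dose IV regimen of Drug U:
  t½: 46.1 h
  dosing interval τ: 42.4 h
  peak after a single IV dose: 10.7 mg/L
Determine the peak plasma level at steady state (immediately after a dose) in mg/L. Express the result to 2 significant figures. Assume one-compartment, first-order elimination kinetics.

23 mg/L

k = ln2 / t½ = 0.693147 / 46.1 = 0.01504 h⁻¹
e^(−kτ) = e^(−0.01504 × 42.4) = 0.5285
Accumulation ratio R = 1 / (1 − e^(−kτ)) = 1 / (1 − 0.5285) = 2.121
Steady-state peak = C₀ × R = 10.7 × 2.121 = 22.69 mg/L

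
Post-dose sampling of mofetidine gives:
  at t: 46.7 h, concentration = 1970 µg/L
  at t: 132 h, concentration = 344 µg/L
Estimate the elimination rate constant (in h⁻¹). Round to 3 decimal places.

k = ln(C₁/C₂) / (t₂ − t₁) = ln(1970/344) / (132 − 46.7)
  = 1.745 / 85.30 = 0.02046 h⁻¹

0.020 h⁻¹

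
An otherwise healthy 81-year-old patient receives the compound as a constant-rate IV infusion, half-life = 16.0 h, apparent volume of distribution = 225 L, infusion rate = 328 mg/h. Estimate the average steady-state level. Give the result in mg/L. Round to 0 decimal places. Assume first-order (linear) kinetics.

k = ln2 / t½ = 0.693147 / 16.0 = 0.04332 h⁻¹
CL = k × Vd = 0.04332 × 225 = 9.747 L/h
At steady state Css = R₀ / CL = 328 / 9.747 = 33.65 mg/L

34 mg/L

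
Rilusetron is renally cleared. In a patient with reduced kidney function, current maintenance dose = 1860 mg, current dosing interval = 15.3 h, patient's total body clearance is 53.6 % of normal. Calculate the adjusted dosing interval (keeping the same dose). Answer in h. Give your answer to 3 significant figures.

28.5 h

To keep the same average steady-state level, dosing rate must scale with clearance.
CL ratio = 53.6 / 100 = 0.5360
New interval (same dose) = 15.3 / 0.5360 = 28.54 h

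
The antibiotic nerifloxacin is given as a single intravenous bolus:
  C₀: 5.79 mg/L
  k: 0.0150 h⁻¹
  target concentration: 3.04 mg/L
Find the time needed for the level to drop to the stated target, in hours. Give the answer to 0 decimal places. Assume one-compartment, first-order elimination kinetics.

t = ln(C₀ / C) / k = ln(5.790 / 3.04) / 0.01500
  = ln(1.905) / 0.01500 = 0.6445 / 0.01500 = 42.97 h

43 h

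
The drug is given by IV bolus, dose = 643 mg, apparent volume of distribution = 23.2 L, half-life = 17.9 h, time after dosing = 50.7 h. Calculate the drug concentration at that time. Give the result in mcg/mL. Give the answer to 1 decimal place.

C₀ = Dose / Vd = 643.0 / 23.2 = 27.72 mg/L
k = ln2 / t½ = 0.693147 / 17.9 = 0.03872 h⁻¹
C = C₀ · e^(−k·t) = 27.72 × e^(−0.03872 × 50.7)
  = 27.72 × 0.1404 = 3.892 mg/L
(3.892 mg/L = 3.892 mcg/mL)

3.9 mcg/mL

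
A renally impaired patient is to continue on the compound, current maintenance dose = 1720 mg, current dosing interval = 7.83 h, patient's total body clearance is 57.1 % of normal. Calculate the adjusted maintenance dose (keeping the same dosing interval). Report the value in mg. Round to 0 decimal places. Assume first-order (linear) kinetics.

982 mg

To keep the same average steady-state level, dosing rate must scale with clearance.
CL ratio = 57.1 / 100 = 0.5710
New dose (same interval) = 1720 × 0.5710 = 982.1 mg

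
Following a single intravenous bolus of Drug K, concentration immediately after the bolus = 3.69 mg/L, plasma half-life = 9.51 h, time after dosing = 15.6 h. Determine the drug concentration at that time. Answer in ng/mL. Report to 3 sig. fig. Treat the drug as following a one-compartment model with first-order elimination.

k = ln2 / t½ = 0.693147 / 9.51 = 0.07289 h⁻¹
C = C₀ · e^(−k·t) = 3.690 × e^(−0.07289 × 15.6)
  = 3.690 × 0.3208 = 1.184 mg/L
Convert: 1.184 mg/L × 1000 = 1184 ng/mL

1180 ng/mL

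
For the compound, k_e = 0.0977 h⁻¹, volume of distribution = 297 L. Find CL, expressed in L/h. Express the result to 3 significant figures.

CL = k × Vd = 0.0977 × 297 = 29.02 L/h

29.0 L/h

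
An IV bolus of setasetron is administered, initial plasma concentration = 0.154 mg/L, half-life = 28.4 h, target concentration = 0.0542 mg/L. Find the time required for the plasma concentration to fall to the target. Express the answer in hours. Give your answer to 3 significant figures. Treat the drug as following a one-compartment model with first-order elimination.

k = ln2 / t½ = 0.693147 / 28.4 = 0.02441 h⁻¹
t = ln(C₀ / C) / k = ln(0.1540 / 0.0542) / 0.02441
  = ln(2.841) / 0.02441 = 1.044 / 0.02441 = 42.77 h

42.8 h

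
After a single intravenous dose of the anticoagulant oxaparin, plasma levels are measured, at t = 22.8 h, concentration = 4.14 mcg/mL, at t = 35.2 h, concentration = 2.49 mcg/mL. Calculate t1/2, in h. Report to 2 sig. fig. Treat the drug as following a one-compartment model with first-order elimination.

k = ln(C₁/C₂) / (t₂ − t₁) = ln(4.14/2.49) / (35.2 − 22.8)
  = 0.5084 / 12.40 = 0.04100 h⁻¹
t½ = ln2 / k = 0.693147 / 0.04100 = 16.91 h

17 h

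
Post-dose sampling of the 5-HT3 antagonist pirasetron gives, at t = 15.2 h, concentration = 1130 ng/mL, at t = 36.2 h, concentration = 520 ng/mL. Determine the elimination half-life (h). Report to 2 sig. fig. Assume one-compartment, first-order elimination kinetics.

19 h

k = ln(C₁/C₂) / (t₂ − t₁) = ln(1130/520) / (36.2 − 15.2)
  = 0.7761 / 21.00 = 0.03696 h⁻¹
t½ = ln2 / k = 0.693147 / 0.03696 = 18.75 h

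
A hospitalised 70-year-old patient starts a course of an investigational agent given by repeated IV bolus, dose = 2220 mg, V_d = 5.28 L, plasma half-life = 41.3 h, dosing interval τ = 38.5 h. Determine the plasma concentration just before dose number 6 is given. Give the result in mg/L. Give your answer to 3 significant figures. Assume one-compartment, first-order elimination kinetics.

C₀ per dose = Dose / Vd = 2220 / 5.28 = 420.5 mg/L
k = ln2 / t½ = 0.693147 / 41.3 = 0.01678 h⁻¹
Fraction remaining after one interval: r = e^(−kτ) = e^(−0.01678 × 38.5) = 0.5241
Before dose 6, 5 doses have been given (aged 1τ, 2τ, 3τ, 4τ, 5τ).
C_trough = C₀ × (r + r² + … + r^5) = C₀ × r(1−r^5)/(1−r)
        = 420.5 × 0.5241 × (1 − 0.03954) / (1 − 0.5241) = 444.8 mg/L

445 mg/L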